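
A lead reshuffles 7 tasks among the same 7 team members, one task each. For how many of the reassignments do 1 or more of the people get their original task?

3186

Sum C(7,i)·!(7-i) for i = 1..7:
  i=1: C(7,1)·!6 = 7·265 = 1855
  i=2: C(7,2)·!5 = 21·44 = 924
  i=3: C(7,3)·!4 = 35·9 = 315
  i=4: C(7,4)·!3 = 35·2 = 70
  i=5: C(7,5)·!2 = 21·1 = 21
  i=6: C(7,6)·!1 = 7·0 = 0
  i=7: C(7,7)·!0 = 1·1 = 1
Total = 3186.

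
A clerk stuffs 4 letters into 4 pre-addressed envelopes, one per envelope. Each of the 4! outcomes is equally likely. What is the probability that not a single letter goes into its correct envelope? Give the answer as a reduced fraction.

Favorable outcomes: !4 = 9.
Total outcomes: 4! = 24.
Probability = 9/24 = 3/8.

3/8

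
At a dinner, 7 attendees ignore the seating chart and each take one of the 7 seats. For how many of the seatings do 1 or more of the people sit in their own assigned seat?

# with exactly i fixed is C(7,i)·!(7-i); sum over i=1..7:
  i=1: C(7,1)·!6 = 7·265 = 1855
  i=2: C(7,2)·!5 = 21·44 = 924
  i=3: C(7,3)·!4 = 35·9 = 315
  i=4: C(7,4)·!3 = 35·2 = 70
  i=5: C(7,5)·!2 = 21·1 = 21
  i=6: C(7,6)·!1 = 7·0 = 0
  i=7: C(7,7)·!0 = 1·1 = 1
Total = 3186.

3186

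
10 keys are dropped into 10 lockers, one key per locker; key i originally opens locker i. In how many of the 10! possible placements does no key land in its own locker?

1334961

!10 = 10! · Σ_{k=0}^{10} (-1)^k/k!
= 10! - 10!/1! + 10!/2! - 10!/3! + 10!/4! - 10!/5! + 10!/6! - 10!/7! + 10!/8! - 10!/9! + 10!/10!
= 3628800 - 3628800 + 1814400 - 604800 + 151200 - 30240 + 5040 - 720 + 90 - 10 + 1
= 1334961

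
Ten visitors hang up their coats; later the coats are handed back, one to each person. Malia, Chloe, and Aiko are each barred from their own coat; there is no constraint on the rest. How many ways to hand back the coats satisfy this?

2656080

Inclusion-exclusion on the 3 forbidden self-matches:
Σ_{j=0}^{3} (-1)^j C(3,j)(10-j)!
= C(3,0)·10! - C(3,1)·9! + C(3,2)·8! - C(3,3)·7!
= 3628800 - 1088640 + 120960 - 5040
= 2656080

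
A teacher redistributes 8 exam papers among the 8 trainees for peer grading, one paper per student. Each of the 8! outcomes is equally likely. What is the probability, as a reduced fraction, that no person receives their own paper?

Favorable outcomes: !8 = 14833.
Total outcomes: 8! = 40320.
Probability = 14833/40320 = 2119/5760.

2119/5760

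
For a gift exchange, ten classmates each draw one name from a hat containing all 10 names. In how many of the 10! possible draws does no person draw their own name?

Use !n = n·!(n-1) + (-1)^n.
!10 = 10·133496 + 1 = 1334961

1334961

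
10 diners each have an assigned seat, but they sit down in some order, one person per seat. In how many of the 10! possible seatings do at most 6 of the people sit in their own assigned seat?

# with exactly i fixed is C(10,i)·!(10-i); sum over i=0..6:
  i=0: C(10,0)·!10 = 1·1334961 = 1334961
  i=1: C(10,1)·!9 = 10·133496 = 1334960
  i=2: C(10,2)·!8 = 45·14833 = 667485
  i=3: C(10,3)·!7 = 120·1854 = 222480
  i=4: C(10,4)·!6 = 210·265 = 55650
  i=5: C(10,5)·!5 = 252·44 = 11088
  i=6: C(10,6)·!4 = 210·9 = 1890
Total = 3628514.

3628514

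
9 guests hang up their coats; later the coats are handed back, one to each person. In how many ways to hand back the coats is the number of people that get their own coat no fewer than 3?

29143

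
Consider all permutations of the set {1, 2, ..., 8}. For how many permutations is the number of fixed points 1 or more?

# with exactly i fixed is C(8,i)·!(8-i); sum over i=1..8:
  i=1: C(8,1)·!7 = 8·1854 = 14832
  i=2: C(8,2)·!6 = 28·265 = 7420
  i=3: C(8,3)·!5 = 56·44 = 2464
  i=4: C(8,4)·!4 = 70·9 = 630
  i=5: C(8,5)·!3 = 56·2 = 112
  i=6: C(8,6)·!2 = 28·1 = 28
  i=7: C(8,7)·!1 = 8·0 = 0
  i=8: C(8,8)·!0 = 1·1 = 1
Total = 25487.

25487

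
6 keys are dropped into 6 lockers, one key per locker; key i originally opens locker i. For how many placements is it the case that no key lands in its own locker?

265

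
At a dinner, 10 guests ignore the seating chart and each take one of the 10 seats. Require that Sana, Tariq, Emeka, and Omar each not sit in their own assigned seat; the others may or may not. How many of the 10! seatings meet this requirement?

Inclusion-exclusion on the 4 forbidden self-matches:
Σ_{j=0}^{4} (-1)^j C(4,j)(10-j)!
= C(4,0)·10! - C(4,1)·9! + C(4,2)·8! - C(4,3)·7! + C(4,4)·6!
= 3628800 - 1451520 + 241920 - 20160 + 720
= 2399760

2399760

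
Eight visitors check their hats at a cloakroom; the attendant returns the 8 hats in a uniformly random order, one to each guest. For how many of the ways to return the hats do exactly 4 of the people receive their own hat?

Pick the 4 fixed positions: C(8,4) = 70 ways.
The remaining 4 must be deranged: !4 = 9.
Total: 70 × 9 = 630.

630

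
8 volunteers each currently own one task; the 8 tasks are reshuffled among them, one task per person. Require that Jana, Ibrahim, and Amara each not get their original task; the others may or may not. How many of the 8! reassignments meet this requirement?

27240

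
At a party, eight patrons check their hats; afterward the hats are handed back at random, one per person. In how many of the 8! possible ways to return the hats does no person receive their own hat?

14833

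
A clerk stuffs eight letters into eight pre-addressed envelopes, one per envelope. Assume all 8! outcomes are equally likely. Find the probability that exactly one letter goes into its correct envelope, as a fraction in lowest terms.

103/280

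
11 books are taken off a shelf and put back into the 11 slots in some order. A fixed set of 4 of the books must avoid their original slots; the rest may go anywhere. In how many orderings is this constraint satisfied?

27422640

Inclusion-exclusion on the 4 forbidden self-matches:
Σ_{j=0}^{4} (-1)^j C(4,j)(11-j)!
= C(4,0)·11! - C(4,1)·10! + C(4,2)·9! - C(4,3)·8! + C(4,4)·7!
= 39916800 - 14515200 + 2177280 - 161280 + 5040
= 27422640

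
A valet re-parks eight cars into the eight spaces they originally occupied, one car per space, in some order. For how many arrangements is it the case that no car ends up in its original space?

14833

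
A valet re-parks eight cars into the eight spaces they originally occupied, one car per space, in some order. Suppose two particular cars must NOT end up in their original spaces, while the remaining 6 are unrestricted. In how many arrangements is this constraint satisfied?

30960

Inclusion-exclusion on the 2 forbidden self-matches:
Σ_{j=0}^{2} (-1)^j C(2,j)(8-j)!
= C(2,0)·8! - C(2,1)·7! + C(2,2)·6!
= 40320 - 10080 + 720
= 30960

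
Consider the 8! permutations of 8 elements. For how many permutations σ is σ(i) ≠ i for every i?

14833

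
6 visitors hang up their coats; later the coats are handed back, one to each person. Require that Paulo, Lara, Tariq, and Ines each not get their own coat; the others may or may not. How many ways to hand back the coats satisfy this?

362

Inclusion-exclusion on the 4 forbidden self-matches:
Σ_{j=0}^{4} (-1)^j C(4,j)(6-j)!
= C(4,0)·6! - C(4,1)·5! + C(4,2)·4! - C(4,3)·3! + C(4,4)·2!
= 720 - 480 + 144 - 24 + 2
= 362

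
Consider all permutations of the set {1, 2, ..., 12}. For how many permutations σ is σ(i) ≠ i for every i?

!12 is the nearest integer to 12!/e.
12! = 479001600, and 479001600/e ≈ 176214840.93, so !12 = 176214841.

176214841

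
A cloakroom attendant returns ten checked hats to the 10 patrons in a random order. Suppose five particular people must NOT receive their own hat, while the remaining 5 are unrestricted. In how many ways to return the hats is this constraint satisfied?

Let A_j be the event that the j-th constrained one is fixed. By inclusion-exclusion over the 5 events:
Σ_{j=0}^{5} (-1)^j C(5,j)(10-j)!
= C(5,0)·10! - C(5,1)·9! + C(5,2)·8! - C(5,3)·7! + C(5,4)·6! - C(5,5)·5!
= 3628800 - 1814400 + 403200 - 50400 + 3600 - 120
= 2170680

2170680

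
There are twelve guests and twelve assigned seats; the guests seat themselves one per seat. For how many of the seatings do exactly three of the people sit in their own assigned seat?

29369120

Pick the 3 fixed positions: C(12,3) = 220 ways.
The remaining 9 must be deranged: !9 = 133496.
Total: 220 × 133496 = 29369120.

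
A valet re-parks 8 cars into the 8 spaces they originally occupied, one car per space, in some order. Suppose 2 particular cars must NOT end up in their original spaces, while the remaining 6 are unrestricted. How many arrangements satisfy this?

30960

Inclusion-exclusion on the 2 forbidden self-matches:
Σ_{j=0}^{2} (-1)^j C(2,j)(8-j)!
= C(2,0)·8! - C(2,1)·7! + C(2,2)·6!
= 40320 - 10080 + 720
= 30960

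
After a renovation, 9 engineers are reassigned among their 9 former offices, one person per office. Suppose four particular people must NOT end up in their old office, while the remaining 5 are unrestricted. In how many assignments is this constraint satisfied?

229080

Let A_j be the event that the j-th constrained one is fixed. By inclusion-exclusion over the 4 events:
Σ_{j=0}^{4} (-1)^j C(4,j)(9-j)!
= C(4,0)·9! - C(4,1)·8! + C(4,2)·7! - C(4,3)·6! + C(4,4)·5!
= 362880 - 161280 + 30240 - 2880 + 120
= 229080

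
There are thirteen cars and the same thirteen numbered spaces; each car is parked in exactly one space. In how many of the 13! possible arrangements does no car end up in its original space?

2290792932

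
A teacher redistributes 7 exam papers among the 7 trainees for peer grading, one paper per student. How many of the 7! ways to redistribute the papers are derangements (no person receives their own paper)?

1854

Recurrence: !7 = 6·(!6 + !5).
!7 = 6·(265 + 44) = 6·309 = 1854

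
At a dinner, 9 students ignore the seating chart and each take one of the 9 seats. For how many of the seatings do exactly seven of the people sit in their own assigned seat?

Pick the 7 fixed positions: C(9,7) = 36 ways.
The remaining 2 must be deranged: !2 = 1.
Total: 36 × 1 = 36.

36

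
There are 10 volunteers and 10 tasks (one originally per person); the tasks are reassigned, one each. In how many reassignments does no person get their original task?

By inclusion-exclusion, !10 = Σ (-1)^k · 10!/k! for k=0..10
= 10! - 10!/1! + 10!/2! - 10!/3! + 10!/4! - 10!/5! + 10!/6! - 10!/7! + 10!/8! - 10!/9! + 10!/10!
= 3628800 - 3628800 + 1814400 - 604800 + 151200 - 30240 + 5040 - 720 + 90 - 10 + 1
= 1334961

1334961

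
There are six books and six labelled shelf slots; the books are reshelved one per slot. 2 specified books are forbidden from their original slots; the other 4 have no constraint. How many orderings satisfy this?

504

Let A_j be the event that the j-th constrained one is fixed. By inclusion-exclusion over the 2 events:
Σ_{j=0}^{2} (-1)^j C(2,j)(6-j)!
= C(2,0)·6! - C(2,1)·5! + C(2,2)·4!
= 720 - 240 + 24
= 504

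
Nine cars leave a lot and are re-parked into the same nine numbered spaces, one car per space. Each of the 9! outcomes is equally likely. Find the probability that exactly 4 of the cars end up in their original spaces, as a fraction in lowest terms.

11/720

Favorable outcomes: C(9,4)·!5 = 126·44 = 5544.
Total outcomes: 9! = 362880.
Probability = 5544/362880 = 11/720.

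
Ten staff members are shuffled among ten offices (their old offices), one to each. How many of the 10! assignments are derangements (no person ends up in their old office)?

!10 = 10! · Σ_{k=0}^{10} (-1)^k/k!
= 10! - 10!/1! + 10!/2! - 10!/3! + 10!/4! - 10!/5! + 10!/6! - 10!/7! + 10!/8! - 10!/9! + 10!/10!
= 3628800 - 3628800 + 1814400 - 604800 + 151200 - 30240 + 5040 - 720 + 90 - 10 + 1
= 1334961

1334961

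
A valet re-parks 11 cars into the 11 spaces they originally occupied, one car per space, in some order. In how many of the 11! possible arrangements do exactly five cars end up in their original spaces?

122430

Choose which 5 of the 11 are fixed: C(11,5) = 462.
The other 6 form a derangement: !6 = 265.
Total: 462 × 265 = 122430.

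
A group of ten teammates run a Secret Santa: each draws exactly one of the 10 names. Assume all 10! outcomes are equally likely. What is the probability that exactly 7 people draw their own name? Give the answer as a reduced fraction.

1/15120

Favorable outcomes: C(10,7)·!3 = 120·2 = 240.
Total outcomes: 10! = 3628800.
Probability = 240/3628800 = 1/15120.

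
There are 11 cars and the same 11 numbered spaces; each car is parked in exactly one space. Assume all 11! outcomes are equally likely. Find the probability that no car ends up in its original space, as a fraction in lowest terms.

1468457/3991680

Favorable outcomes: !11 = 14684570.
Total outcomes: 11! = 39916800.
Probability = 14684570/39916800 = 1468457/3991680.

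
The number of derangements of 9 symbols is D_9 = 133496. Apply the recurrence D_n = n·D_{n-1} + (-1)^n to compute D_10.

1334961

D_10 = 10·133496 + 1 = 1334961.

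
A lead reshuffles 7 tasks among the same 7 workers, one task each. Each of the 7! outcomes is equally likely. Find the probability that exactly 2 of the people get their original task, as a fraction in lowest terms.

11/60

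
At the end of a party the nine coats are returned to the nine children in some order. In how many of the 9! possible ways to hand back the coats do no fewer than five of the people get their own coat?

1339

# with exactly i fixed is C(9,i)·!(9-i); sum over i=5..9:
  i=5: C(9,5)·!4 = 126·9 = 1134
  i=6: C(9,6)·!3 = 84·2 = 168
  i=7: C(9,7)·!2 = 36·1 = 36
  i=8: C(9,8)·!1 = 9·0 = 0
  i=9: C(9,9)·!0 = 1·1 = 1
Total = 1339.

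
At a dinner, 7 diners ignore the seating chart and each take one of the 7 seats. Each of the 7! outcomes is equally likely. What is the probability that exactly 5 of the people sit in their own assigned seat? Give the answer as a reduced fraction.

Favorable outcomes: C(7,5)·!2 = 21·1 = 21.
Total outcomes: 7! = 5040.
Probability = 21/5040 = 1/240.

1/240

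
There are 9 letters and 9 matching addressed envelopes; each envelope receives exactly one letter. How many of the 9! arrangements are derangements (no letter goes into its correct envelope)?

!9 = 9! · Σ_{k=0}^{9} (-1)^k/k!
= 9! - 9!/1! + 9!/2! - 9!/3! + 9!/4! - 9!/5! + 9!/6! - 9!/7! + 9!/8! - 9!/9!
= 362880 - 362880 + 181440 - 60480 + 15120 - 3024 + 504 - 72 + 9 - 1
= 133496

133496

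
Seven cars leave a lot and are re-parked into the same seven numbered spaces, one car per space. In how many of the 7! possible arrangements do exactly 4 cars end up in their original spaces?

70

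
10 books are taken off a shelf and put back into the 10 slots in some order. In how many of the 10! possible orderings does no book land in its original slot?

1334961

!10 is the nearest integer to 10!/e.
10! = 3628800, and 3628800/e ≈ 1334960.92, so !10 = 1334961.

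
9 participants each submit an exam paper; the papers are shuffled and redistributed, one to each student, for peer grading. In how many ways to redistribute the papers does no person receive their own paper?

Use !n = (n-1)(!(n-1) + !(n-2)).
!9 = 8·(14833 + 1854) = 8·16687 = 133496

133496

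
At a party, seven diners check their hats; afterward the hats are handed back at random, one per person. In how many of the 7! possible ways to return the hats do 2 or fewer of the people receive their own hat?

4633

Sum C(7,i)·!(7-i) for i = 0..2:
  i=0: C(7,0)·!7 = 1·1854 = 1854
  i=1: C(7,1)·!6 = 7·265 = 1855
  i=2: C(7,2)·!5 = 21·44 = 924
Total = 4633.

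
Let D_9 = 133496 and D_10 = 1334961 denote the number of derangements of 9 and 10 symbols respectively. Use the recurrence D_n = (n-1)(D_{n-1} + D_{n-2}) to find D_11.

D_11 = (11-1)·(D_10 + D_9) = 10·(1334961 + 133496) = 10·1468457 = 14684570.

14684570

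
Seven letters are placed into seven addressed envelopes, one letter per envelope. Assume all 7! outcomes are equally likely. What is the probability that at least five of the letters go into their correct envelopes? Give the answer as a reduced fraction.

Favorable outcomes: Σ_{i≥5} C(7,i)·!(7-i) = 21·1 + 7·0 + 1·1 = 22.
Total outcomes: 7! = 5040.
Probability = 22/5040 = 11/2520.

11/2520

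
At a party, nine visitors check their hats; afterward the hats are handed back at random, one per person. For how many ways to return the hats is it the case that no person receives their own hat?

133496

Use !n = n·!(n-1) + (-1)^n.
!9 = 9·14833 - 1 = 133496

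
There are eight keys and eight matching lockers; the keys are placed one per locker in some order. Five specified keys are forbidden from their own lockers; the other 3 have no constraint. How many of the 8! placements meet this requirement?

21234

Inclusion-exclusion on the 5 forbidden self-matches:
Σ_{j=0}^{5} (-1)^j C(5,j)(8-j)!
= C(5,0)·8! - C(5,1)·7! + C(5,2)·6! - C(5,3)·5! + C(5,4)·4! - C(5,5)·3!
= 40320 - 25200 + 7200 - 1200 + 120 - 6
= 21234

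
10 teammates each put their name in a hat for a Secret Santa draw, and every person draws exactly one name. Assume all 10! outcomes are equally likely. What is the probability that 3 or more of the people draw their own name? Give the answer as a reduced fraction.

145697/1814400

Favorable outcomes: Σ_{i≥3} C(10,i)·!(10-i) = 120·1854 + 210·265 + 252·44 + 210·9 + 120·2 + 45·1 + 10·0 + 1·1 = 291394.
Total outcomes: 10! = 3628800.
Probability = 291394/3628800 = 145697/1814400.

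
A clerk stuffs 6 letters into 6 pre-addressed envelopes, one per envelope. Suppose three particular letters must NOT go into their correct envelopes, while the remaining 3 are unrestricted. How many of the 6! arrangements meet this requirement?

Inclusion-exclusion on the 3 forbidden self-matches:
Σ_{j=0}^{3} (-1)^j C(3,j)(6-j)!
= C(3,0)·6! - C(3,1)·5! + C(3,2)·4! - C(3,3)·3!
= 720 - 360 + 72 - 6
= 426

426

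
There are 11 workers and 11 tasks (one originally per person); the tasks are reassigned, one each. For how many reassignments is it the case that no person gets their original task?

Use !n = (n-1)(!(n-1) + !(n-2)).
!11 = 10·(1334961 + 133496) = 10·1468457 = 14684570

14684570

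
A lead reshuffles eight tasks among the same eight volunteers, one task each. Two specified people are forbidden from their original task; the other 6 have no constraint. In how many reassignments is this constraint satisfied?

30960

Let A_j be the event that the j-th constrained one is fixed. By inclusion-exclusion over the 2 events:
Σ_{j=0}^{2} (-1)^j C(2,j)(8-j)!
= C(2,0)·8! - C(2,1)·7! + C(2,2)·6!
= 40320 - 10080 + 720
= 30960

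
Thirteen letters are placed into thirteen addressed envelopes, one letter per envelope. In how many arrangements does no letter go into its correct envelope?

2290792932

Use !n = (n-1)(!(n-1) + !(n-2)).
!13 = 12·(176214841 + 14684570) = 12·190899411 = 2290792932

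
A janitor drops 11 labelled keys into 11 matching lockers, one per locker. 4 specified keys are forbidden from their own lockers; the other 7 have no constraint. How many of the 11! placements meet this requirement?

27422640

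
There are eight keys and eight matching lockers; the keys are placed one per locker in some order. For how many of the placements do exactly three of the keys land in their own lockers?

2464

Pick the 3 fixed positions: C(8,3) = 56 ways.
The remaining 5 must be deranged: !5 = 44.
Total: 56 × 44 = 2464.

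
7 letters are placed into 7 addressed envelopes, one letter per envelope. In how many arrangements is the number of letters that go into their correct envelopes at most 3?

4948

# with exactly i fixed is C(7,i)·!(7-i); sum over i=0..3:
  i=0: C(7,0)·!7 = 1·1854 = 1854
  i=1: C(7,1)·!6 = 7·265 = 1855
  i=2: C(7,2)·!5 = 21·44 = 924
  i=3: C(7,3)·!4 = 35·9 = 315
Total = 4948.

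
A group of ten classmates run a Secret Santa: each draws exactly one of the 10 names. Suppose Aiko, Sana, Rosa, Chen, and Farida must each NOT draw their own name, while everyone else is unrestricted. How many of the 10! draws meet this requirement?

Let A_j be the event that the j-th constrained one is fixed. By inclusion-exclusion over the 5 events:
Σ_{j=0}^{5} (-1)^j C(5,j)(10-j)!
= C(5,0)·10! - C(5,1)·9! + C(5,2)·8! - C(5,3)·7! + C(5,4)·6! - C(5,5)·5!
= 3628800 - 1814400 + 403200 - 50400 + 3600 - 120
= 2170680

2170680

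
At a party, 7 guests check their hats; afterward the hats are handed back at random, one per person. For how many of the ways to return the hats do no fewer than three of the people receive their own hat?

407

# with exactly i fixed is C(7,i)·!(7-i); sum over i=3..7:
  i=3: C(7,3)·!4 = 35·9 = 315
  i=4: C(7,4)·!3 = 35·2 = 70
  i=5: C(7,5)·!2 = 21·1 = 21
  i=6: C(7,6)·!1 = 7·0 = 0
  i=7: C(7,7)·!0 = 1·1 = 1
Total = 407.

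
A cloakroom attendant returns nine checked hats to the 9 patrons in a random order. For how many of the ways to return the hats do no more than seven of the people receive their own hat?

362879

Sum C(9,i)·!(9-i) for i = 0..7:
  i=0: C(9,0)·!9 = 1·133496 = 133496
  i=1: C(9,1)·!8 = 9·14833 = 133497
  i=2: C(9,2)·!7 = 36·1854 = 66744
  i=3: C(9,3)·!6 = 84·265 = 22260
  i=4: C(9,4)·!5 = 126·44 = 5544
  i=5: C(9,5)·!4 = 126·9 = 1134
  i=6: C(9,6)·!3 = 84·2 = 168
  i=7: C(9,7)·!2 = 36·1 = 36
Total = 362879.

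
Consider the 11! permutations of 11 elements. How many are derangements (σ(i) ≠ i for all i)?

The subfactorial !11 = [11!/e] (nearest integer).
11! = 39916800, and 39916800/e ≈ 14684570.08, so !11 = 14684570.

14684570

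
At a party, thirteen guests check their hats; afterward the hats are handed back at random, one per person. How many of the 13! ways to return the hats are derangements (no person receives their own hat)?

By inclusion-exclusion, !13 = Σ (-1)^k · 13!/k! for k=0..13
= 13! - 13!/1! + 13!/2! - 13!/3! + 13!/4! - 13!/5! + 13!/6! - 13!/7! + 13!/8! - 13!/9! + 13!/10! - 13!/11! + 13!/12! - 13!/13!
= 6227020800 - 6227020800 + 3113510400 - 1037836800 + 259459200 - 51891840 + 8648640 - 1235520 + 154440 - 17160 + 1716 - 156 + 13 - 1
= 2290792932

2290792932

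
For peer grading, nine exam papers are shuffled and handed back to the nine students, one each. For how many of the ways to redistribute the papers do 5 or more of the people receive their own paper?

# with exactly i fixed is C(9,i)·!(9-i); sum over i=5..9:
  i=5: C(9,5)·!4 = 126·9 = 1134
  i=6: C(9,6)·!3 = 84·2 = 168
  i=7: C(9,7)·!2 = 36·1 = 36
  i=8: C(9,8)·!1 = 9·0 = 0
  i=9: C(9,9)·!0 = 1·1 = 1
Total = 1339.

1339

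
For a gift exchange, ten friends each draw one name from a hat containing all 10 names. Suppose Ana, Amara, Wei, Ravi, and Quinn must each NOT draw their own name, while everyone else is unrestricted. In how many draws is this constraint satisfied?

2170680

Inclusion-exclusion on the 5 forbidden self-matches:
Σ_{j=0}^{5} (-1)^j C(5,j)(10-j)!
= C(5,0)·10! - C(5,1)·9! + C(5,2)·8! - C(5,3)·7! + C(5,4)·6! - C(5,5)·5!
= 3628800 - 1814400 + 403200 - 50400 + 3600 - 120
= 2170680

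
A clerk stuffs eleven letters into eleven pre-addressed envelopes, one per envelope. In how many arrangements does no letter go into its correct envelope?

14684570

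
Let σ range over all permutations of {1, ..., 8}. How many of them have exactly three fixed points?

Pick the 3 fixed positions: C(8,3) = 56 ways.
The other 5 form a derangement: !5 = 44.
Total: 56 × 44 = 2464.

2464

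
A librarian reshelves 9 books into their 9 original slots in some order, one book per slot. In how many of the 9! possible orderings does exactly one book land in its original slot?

133497

Pick the single fixed position: C(9,1) = 9 ways.
The other 8 form a derangement: !8 = 14833.
Total: 9 × 14833 = 133497.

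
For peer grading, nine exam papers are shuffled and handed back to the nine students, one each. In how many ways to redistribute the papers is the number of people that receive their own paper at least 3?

29143

# with exactly i fixed is C(9,i)·!(9-i); sum over i=3..9:
  i=3: C(9,3)·!6 = 84·265 = 22260
  i=4: C(9,4)·!5 = 126·44 = 5544
  i=5: C(9,5)·!4 = 126·9 = 1134
  i=6: C(9,6)·!3 = 84·2 = 168
  i=7: C(9,7)·!2 = 36·1 = 36
  i=8: C(9,8)·!1 = 9·0 = 0
  i=9: C(9,9)·!0 = 1·1 = 1
Total = 29143.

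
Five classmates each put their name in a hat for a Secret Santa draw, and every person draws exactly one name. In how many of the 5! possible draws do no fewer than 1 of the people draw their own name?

76

Sum C(5,i)·!(5-i) for i = 1..5:
  i=1: C(5,1)·!4 = 5·9 = 45
  i=2: C(5,2)·!3 = 10·2 = 20
  i=3: C(5,3)·!2 = 10·1 = 10
  i=4: C(5,4)·!1 = 5·0 = 0
  i=5: C(5,5)·!0 = 1·1 = 1
Total = 76.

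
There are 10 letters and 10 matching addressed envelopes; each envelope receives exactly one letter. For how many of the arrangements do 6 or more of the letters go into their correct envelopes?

2176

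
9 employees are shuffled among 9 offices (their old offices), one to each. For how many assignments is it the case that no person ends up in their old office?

133496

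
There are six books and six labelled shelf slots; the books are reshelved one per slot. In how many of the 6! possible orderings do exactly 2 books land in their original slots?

135

Pick the 2 fixed positions: C(6,2) = 15 ways.
The remaining 4 must be deranged: !4 = 9.
Total: 15 × 9 = 135.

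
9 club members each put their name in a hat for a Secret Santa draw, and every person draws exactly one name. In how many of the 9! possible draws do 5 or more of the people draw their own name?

1339

# with exactly i fixed is C(9,i)·!(9-i); sum over i=5..9:
  i=5: C(9,5)·!4 = 126·9 = 1134
  i=6: C(9,6)·!3 = 84·2 = 168
  i=7: C(9,7)·!2 = 36·1 = 36
  i=8: C(9,8)·!1 = 9·0 = 0
  i=9: C(9,9)·!0 = 1·1 = 1
Total = 1339.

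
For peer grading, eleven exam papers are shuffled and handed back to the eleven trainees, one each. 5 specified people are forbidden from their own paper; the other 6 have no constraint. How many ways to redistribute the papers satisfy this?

25022880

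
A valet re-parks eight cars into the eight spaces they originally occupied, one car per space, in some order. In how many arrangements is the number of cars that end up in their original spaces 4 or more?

# with exactly i fixed is C(8,i)·!(8-i); sum over i=4..8:
  i=4: C(8,4)·!4 = 70·9 = 630
  i=5: C(8,5)·!3 = 56·2 = 112
  i=6: C(8,6)·!2 = 28·1 = 28
  i=7: C(8,7)·!1 = 8·0 = 0
  i=8: C(8,8)·!0 = 1·1 = 1
Total = 771.

771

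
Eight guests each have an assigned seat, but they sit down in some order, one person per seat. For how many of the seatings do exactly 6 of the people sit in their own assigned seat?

Pick the 6 fixed positions: C(8,6) = 28 ways.
The other 2 form a derangement: !2 = 1.
Total: 28 × 1 = 28.

28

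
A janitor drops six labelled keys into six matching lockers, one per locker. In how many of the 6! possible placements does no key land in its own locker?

!6 = 6! · Σ_{k=0}^{6} (-1)^k/k!
= 6! - 6!/1! + 6!/2! - 6!/3! + 6!/4! - 6!/5! + 6!/6!
= 720 - 720 + 360 - 120 + 30 - 6 + 1
= 265

265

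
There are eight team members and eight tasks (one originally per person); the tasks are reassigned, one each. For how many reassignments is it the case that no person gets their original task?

By inclusion-exclusion, !8 = Σ (-1)^k · 8!/k! for k=0..8
= 8! - 8!/1! + 8!/2! - 8!/3! + 8!/4! - 8!/5! + 8!/6! - 8!/7! + 8!/8!
= 40320 - 40320 + 20160 - 6720 + 1680 - 336 + 56 - 8 + 1
= 14833

14833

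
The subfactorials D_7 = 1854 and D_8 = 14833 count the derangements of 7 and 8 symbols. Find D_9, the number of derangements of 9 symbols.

D_9 = (9-1)·(D_8 + D_7) = 8·(14833 + 1854) = 8·16687 = 133496.

133496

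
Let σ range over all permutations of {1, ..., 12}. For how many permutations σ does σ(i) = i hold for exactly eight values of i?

Choose which 8 of the 12 are fixed: C(12,8) = 495.
The other 4 form a derangement: !4 = 9.
Total: 495 × 9 = 4455.

4455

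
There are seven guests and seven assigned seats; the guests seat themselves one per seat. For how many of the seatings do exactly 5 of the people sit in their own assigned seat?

21

Choose which 5 of the 7 are fixed: C(7,5) = 21.
The other 2 form a derangement: !2 = 1.
Total: 21 × 1 = 21.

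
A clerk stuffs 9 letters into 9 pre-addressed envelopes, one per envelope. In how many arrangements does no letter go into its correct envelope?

!9 = 9! · Σ_{k=0}^{9} (-1)^k/k!
= 9! - 9!/1! + 9!/2! - 9!/3! + 9!/4! - 9!/5! + 9!/6! - 9!/7! + 9!/8! - 9!/9!
= 362880 - 362880 + 181440 - 60480 + 15120 - 3024 + 504 - 72 + 9 - 1
= 133496

133496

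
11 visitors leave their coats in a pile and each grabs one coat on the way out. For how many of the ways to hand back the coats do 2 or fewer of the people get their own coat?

36711421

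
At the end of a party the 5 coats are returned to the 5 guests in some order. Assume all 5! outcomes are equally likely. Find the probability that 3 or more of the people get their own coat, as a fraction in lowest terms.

Favorable outcomes: Σ_{i≥3} C(5,i)·!(5-i) = 10·1 + 5·0 + 1·1 = 11.
Total outcomes: 5! = 120.
Probability = 11/120 = 11/120.

11/120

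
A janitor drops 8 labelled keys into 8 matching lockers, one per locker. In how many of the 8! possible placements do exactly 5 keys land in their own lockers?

112

Choose which 5 of the 8 are fixed: C(8,5) = 56.
The remaining 3 must be deranged: !3 = 2.
Total: 56 × 2 = 112.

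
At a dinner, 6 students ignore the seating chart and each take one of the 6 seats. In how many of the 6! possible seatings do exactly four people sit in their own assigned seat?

15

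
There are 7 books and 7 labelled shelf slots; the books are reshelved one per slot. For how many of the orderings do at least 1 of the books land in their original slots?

Sum C(7,i)·!(7-i) for i = 1..7:
  i=1: C(7,1)·!6 = 7·265 = 1855
  i=2: C(7,2)·!5 = 21·44 = 924
  i=3: C(7,3)·!4 = 35·9 = 315
  i=4: C(7,4)·!3 = 35·2 = 70
  i=5: C(7,5)·!2 = 21·1 = 21
  i=6: C(7,6)·!1 = 7·0 = 0
  i=7: C(7,7)·!0 = 1·1 = 1
Total = 3186.

3186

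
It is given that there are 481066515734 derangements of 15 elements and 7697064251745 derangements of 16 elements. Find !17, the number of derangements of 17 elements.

!17 = (17-1)·(!16 + !15) = 16·(7697064251745 + 481066515734) = 16·8178130767479 = 130850092279664.

130850092279664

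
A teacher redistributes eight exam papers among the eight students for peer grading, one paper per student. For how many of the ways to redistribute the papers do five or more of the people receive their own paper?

141

Sum C(8,i)·!(8-i) for i = 5..8:
  i=5: C(8,5)·!3 = 56·2 = 112
  i=6: C(8,6)·!2 = 28·1 = 28
  i=7: C(8,7)·!1 = 8·0 = 0
  i=8: C(8,8)·!0 = 1·1 = 1
Total = 141.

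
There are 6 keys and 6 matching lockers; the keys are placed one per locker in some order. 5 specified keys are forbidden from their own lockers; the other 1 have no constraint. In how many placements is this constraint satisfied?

Let A_j be the event that the j-th constrained one is fixed. By inclusion-exclusion over the 5 events:
Σ_{j=0}^{5} (-1)^j C(5,j)(6-j)!
= C(5,0)·6! - C(5,1)·5! + C(5,2)·4! - C(5,3)·3! + C(5,4)·2! - C(5,5)·1!
= 720 - 600 + 240 - 60 + 10 - 1
= 309

309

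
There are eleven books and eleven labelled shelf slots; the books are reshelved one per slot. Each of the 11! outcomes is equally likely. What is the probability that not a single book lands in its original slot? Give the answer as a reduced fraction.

1468457/3991680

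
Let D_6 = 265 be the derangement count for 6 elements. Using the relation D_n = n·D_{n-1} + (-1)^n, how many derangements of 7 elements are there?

D_7 = 7·265 - 1 = 1854.

1854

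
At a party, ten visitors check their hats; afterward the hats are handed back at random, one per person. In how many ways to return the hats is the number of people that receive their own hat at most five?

Sum C(10,i)·!(10-i) for i = 0..5:
  i=0: C(10,0)·!10 = 1·1334961 = 1334961
  i=1: C(10,1)·!9 = 10·133496 = 1334960
  i=2: C(10,2)·!8 = 45·14833 = 667485
  i=3: C(10,3)·!7 = 120·1854 = 222480
  i=4: C(10,4)·!6 = 210·265 = 55650
  i=5: C(10,5)·!5 = 252·44 = 11088
Total = 3626624.

3626624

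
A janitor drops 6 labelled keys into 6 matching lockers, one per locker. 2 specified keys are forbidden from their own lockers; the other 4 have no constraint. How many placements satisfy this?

504

Let A_j be the event that the j-th constrained one is fixed. By inclusion-exclusion over the 2 events:
Σ_{j=0}^{2} (-1)^j C(2,j)(6-j)!
= C(2,0)·6! - C(2,1)·5! + C(2,2)·4!
= 720 - 240 + 24
= 504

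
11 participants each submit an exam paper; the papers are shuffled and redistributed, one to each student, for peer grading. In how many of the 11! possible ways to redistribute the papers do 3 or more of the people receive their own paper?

3205379

Sum C(11,i)·!(11-i) for i = 3..11:
  i=3: C(11,3)·!8 = 165·14833 = 2447445
  i=4: C(11,4)·!7 = 330·1854 = 611820
  i=5: C(11,5)·!6 = 462·265 = 122430
  i=6: C(11,6)·!5 = 462·44 = 20328
  i=7: C(11,7)·!4 = 330·9 = 2970
  i=8: C(11,8)·!3 = 165·2 = 330
  i=9: C(11,9)·!2 = 55·1 = 55
  i=10: C(11,10)·!1 = 11·0 = 0
  i=11: C(11,11)·!0 = 1·1 = 1
Total = 3205379.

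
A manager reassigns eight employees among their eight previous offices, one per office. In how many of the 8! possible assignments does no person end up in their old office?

Recurrence: !8 = 7·(!7 + !6).
!8 = 7·(1854 + 265) = 7·2119 = 14833

14833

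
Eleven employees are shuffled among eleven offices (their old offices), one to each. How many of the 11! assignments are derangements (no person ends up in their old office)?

14684570

The number of derangements of 11 is !11 = Σ_{k=0}^{11} (-1)^k·11!/k!
= 11! - 11!/1! + 11!/2! - 11!/3! + 11!/4! - 11!/5! + 11!/6! - 11!/7! + 11!/8! - 11!/9! + 11!/10! - 11!/11!
= 39916800 - 39916800 + 19958400 - 6652800 + 1663200 - 332640 + 55440 - 7920 + 990 - 110 + 11 - 1
= 14684570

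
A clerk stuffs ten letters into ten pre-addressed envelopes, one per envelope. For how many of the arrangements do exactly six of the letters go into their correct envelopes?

1890

Choose which 6 of the 10 are fixed: C(10,6) = 210.
The other 4 form a derangement: !4 = 9.
Total: 210 × 9 = 1890.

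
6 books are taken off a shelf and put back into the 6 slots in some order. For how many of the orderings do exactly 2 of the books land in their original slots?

135

Choose which 2 of the 6 are fixed: C(6,2) = 15.
The remaining 4 must be deranged: !4 = 9.
Total: 15 × 9 = 135.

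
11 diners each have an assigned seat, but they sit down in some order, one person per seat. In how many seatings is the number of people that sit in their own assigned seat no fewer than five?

Sum C(11,i)·!(11-i) for i = 5..11:
  i=5: C(11,5)·!6 = 462·265 = 122430
  i=6: C(11,6)·!5 = 462·44 = 20328
  i=7: C(11,7)·!4 = 330·9 = 2970
  i=8: C(11,8)·!3 = 165·2 = 330
  i=9: C(11,9)·!2 = 55·1 = 55
  i=10: C(11,10)·!1 = 11·0 = 0
  i=11: C(11,11)·!0 = 1·1 = 1
Total = 146114.

146114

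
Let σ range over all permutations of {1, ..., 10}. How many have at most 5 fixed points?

3626624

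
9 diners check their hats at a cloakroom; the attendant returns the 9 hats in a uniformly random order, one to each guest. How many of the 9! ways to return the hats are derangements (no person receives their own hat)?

133496

Use !n = n·!(n-1) + (-1)^n.
!9 = 9·14833 - 1 = 133496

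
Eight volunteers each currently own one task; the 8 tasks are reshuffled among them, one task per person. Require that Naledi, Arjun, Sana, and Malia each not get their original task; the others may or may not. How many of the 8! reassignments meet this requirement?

24024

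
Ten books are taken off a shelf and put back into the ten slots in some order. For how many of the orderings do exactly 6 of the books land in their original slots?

1890

Choose which 6 of the 10 are fixed: C(10,6) = 210.
The other 4 form a derangement: !4 = 9.
Total: 210 × 9 = 1890.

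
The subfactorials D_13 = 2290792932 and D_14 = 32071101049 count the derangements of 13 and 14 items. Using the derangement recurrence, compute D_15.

481066515734

D_15 = (15-1)·(D_14 + D_13) = 14·(32071101049 + 2290792932) = 14·34361893981 = 481066515734.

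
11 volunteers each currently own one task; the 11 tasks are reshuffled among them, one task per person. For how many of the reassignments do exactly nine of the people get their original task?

55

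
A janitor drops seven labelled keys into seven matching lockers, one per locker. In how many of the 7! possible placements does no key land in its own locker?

1854

The number of derangements of 7 is !7 = Σ_{k=0}^{7} (-1)^k·7!/k!
= 7! - 7!/1! + 7!/2! - 7!/3! + 7!/4! - 7!/5! + 7!/6! - 7!/7!
= 5040 - 5040 + 2520 - 840 + 210 - 42 + 7 - 1
= 1854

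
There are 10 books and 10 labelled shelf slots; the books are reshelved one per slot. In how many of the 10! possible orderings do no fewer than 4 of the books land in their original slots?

68914

Sum C(10,i)·!(10-i) for i = 4..10:
  i=4: C(10,4)·!6 = 210·265 = 55650
  i=5: C(10,5)·!5 = 252·44 = 11088
  i=6: C(10,6)·!4 = 210·9 = 1890
  i=7: C(10,7)·!3 = 120·2 = 240
  i=8: C(10,8)·!2 = 45·1 = 45
  i=9: C(10,9)·!1 = 10·0 = 0
  i=10: C(10,10)·!0 = 1·1 = 1
Total = 68914.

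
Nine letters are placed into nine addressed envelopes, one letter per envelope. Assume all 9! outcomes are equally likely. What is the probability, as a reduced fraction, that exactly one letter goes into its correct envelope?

Favorable outcomes: C(9,1)·!8 = 9·14833 = 133497.
Total outcomes: 9! = 362880.
Probability = 133497/362880 = 2119/5760.

2119/5760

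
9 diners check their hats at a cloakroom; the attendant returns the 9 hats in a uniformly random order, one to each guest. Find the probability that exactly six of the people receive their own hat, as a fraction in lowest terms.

1/2160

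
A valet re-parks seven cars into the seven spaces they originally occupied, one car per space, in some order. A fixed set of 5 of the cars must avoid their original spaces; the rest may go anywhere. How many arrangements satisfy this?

Let A_j be the event that the j-th constrained one is fixed. By inclusion-exclusion over the 5 events:
Σ_{j=0}^{5} (-1)^j C(5,j)(7-j)!
= C(5,0)·7! - C(5,1)·6! + C(5,2)·5! - C(5,3)·4! + C(5,4)·3! - C(5,5)·2!
= 5040 - 3600 + 1200 - 240 + 30 - 2
= 2428

2428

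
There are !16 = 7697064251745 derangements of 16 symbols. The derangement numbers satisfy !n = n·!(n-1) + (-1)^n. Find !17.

!17 = 17·7697064251745 - 1 = 130850092279664.

130850092279664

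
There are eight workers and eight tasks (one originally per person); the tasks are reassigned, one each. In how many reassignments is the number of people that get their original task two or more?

10655

Sum C(8,i)·!(8-i) for i = 2..8:
  i=2: C(8,2)·!6 = 28·265 = 7420
  i=3: C(8,3)·!5 = 56·44 = 2464
  i=4: C(8,4)·!4 = 70·9 = 630
  i=5: C(8,5)·!3 = 56·2 = 112
  i=6: C(8,6)·!2 = 28·1 = 28
  i=7: C(8,7)·!1 = 8·0 = 0
  i=8: C(8,8)·!0 = 1·1 = 1
Total = 10655.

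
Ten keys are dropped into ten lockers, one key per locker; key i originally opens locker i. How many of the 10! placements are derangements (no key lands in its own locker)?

By inclusion-exclusion, !10 = Σ (-1)^k · 10!/k! for k=0..10
= 10! - 10!/1! + 10!/2! - 10!/3! + 10!/4! - 10!/5! + 10!/6! - 10!/7! + 10!/8! - 10!/9! + 10!/10!
= 3628800 - 3628800 + 1814400 - 604800 + 151200 - 30240 + 5040 - 720 + 90 - 10 + 1
= 1334961

1334961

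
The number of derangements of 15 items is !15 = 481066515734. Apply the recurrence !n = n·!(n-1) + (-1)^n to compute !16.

7697064251745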